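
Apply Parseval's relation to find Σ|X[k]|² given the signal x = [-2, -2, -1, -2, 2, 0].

Parseval: Σ|x[n]|² = (1/N)Σ|X[k]|², so Σ|X[k]|² = N·Σ|x[n]|² = 6·17.0000

Σ|X[k]|² = N·Σ|x[n]|² = 6·17.0000 = 102.0000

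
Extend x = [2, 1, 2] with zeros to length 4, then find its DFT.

Original 3-point DFT: [5, 0.5000+0.8660i, 0.5000-0.8660i]
Zero-padded 4-point DFT provides frequency interpolation.

DFT_4([x, 0, ...]) = [5, -1i, 3, 1i]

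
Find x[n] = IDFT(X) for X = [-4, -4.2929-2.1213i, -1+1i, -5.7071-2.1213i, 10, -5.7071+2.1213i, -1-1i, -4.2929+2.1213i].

x[n] = (1/8) Σ(k=0 to 7) X[k] · e^(2πikn/8)

Computing each x[n]:
x[0] = -2
x[1] = -1
x[2] = 1
x[3] = -1
x[4] = 3
x[5] = -3
x[6] = 1
x[7] = -2

x = [-2, -1, 1, -1, 3, -3, 1, -2]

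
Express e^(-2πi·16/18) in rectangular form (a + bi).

ω_18^16 = e^(-2πi·16/18)
= cos(-2π·16/18) + i·sin(-2π·16/18)
= cos(-32π/18) + i·sin(-32π/18)

ω_18^16 = cos(-32π/18) + i·sin(-32π/18) = 0.7660+0.6428i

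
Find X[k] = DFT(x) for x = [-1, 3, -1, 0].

X[k] = Σ(n=0 to 3) x[n] · ω_4^(nk)
where ω_4 = e^(-2πi/4)

Computing each X[k]:
X[0] = 1
X[1] = -3i
X[2] = -5
X[3] = 3i

X = [1, -3i, -5, 3i]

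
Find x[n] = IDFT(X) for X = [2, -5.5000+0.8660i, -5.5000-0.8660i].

x[n] = (1/3) Σ(k=0 to 2) X[k] · e^(2πikn/3)

Computing each x[n]:
x[0] = -3
x[1] = 2
x[2] = 3

x = [-3, 2, 3]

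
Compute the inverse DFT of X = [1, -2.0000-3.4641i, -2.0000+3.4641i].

x[n] = (1/3) Σ(k=0 to 2) X[k] · e^(2πikn/3)

Computing each x[n]:
x[0] = -1
x[1] = 3
x[2] = -1

x = [-1, 3, -1]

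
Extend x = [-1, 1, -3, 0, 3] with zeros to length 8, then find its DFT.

Original 5-point DFT: [0, 2.6631+3.6655i, -5.1631-1.6776i, -5.1631+1.6776i, 2.6631-3.6655i]
Zero-padded 8-point DFT provides frequency interpolation.

DFT_8([x, 0, ...]) = [0, -3.2929+2.2929i, 5-1i, -4.7071-3.7071i, -2, -4.7071+3.7071i, 5+1i, -3.2929-2.2929i]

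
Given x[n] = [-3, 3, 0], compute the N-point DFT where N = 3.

X[k] = Σ(n=0 to 2) x[n] · ω_3^(nk)
where ω_3 = e^(-2πi/3)

Computing each X[k]:
X[0] = 0
X[1] = -4.5000-2.5981i
X[2] = -4.5000+2.5981i

X = [0, -4.5000-2.5981i, -4.5000+2.5981i]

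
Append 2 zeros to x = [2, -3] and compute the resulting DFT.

Original 2-point DFT: [-1, 5]
Zero-padded 4-point DFT provides frequency interpolation.

DFT_4([x, 0, ...]) = [-1, 2+3i, 5, 2-3i]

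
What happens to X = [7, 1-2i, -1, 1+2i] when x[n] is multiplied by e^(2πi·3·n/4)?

Modulation property: DFT(ω_4^(-3n)·x[n]) = X[(k-3) mod 4], so circularly shift X by 3 positions.

X[k-3] = [1-2i, -1, 1+2i, 7]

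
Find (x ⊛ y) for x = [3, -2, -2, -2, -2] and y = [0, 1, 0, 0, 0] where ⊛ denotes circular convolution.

(x ⊛ y)[n] = Σ(m=0 to 4) x[m] · y[(n-m) mod 5]

Computing each output sample:
(x ⊛ y)[0] = -2
(x ⊛ y)[1] = 3
(x ⊛ y)[2] = -2
(x ⊛ y)[3] = -2
(x ⊛ y)[4] = -2

x ⊛ y = [-2, 3, -2, -2, -2]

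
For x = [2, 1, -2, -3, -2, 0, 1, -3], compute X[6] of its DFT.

X[6] = Σ(n=0 to 7) x[n] · ω_8^(6n) where ω_8 = e^(-2πi/8)
= (2)·ω_8^0 + (1)·ω_8^6 + (-2)·ω_8^12 + (-3)·ω_8^18 + (-2)·ω_8^24 + (0)·ω_8^30 + (1)·ω_8^36 + (-3)·ω_8^42

X[6] = 1+7i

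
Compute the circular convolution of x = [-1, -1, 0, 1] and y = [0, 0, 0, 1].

(x ⊛ y)[n] = Σ(m=0 to 3) x[m] · y[(n-m) mod 4]

Computing each output sample:
(x ⊛ y)[0] = -1
(x ⊛ y)[1] = 0
(x ⊛ y)[2] = 1
(x ⊛ y)[3] = -1

x ⊛ y = [-1, 0, 1, -1]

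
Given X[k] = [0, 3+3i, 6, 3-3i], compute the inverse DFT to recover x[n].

x[n] = (1/4) Σ(k=0 to 3) X[k] · e^(2πikn/4)

Computing each x[n]:
x[0] = 3
x[1] = -3
x[2] = 0
x[3] = 0

x = [3, -3, 0, 0]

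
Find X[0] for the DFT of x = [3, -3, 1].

X[0] = Σ(n=0 to 2) x[n] · ω_3^0 = Σ x[n]
= (3) + (-3) + (1)

X[0] = 1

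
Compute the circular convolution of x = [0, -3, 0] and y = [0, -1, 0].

(x ⊛ y)[n] = Σ(m=0 to 2) x[m] · y[(n-m) mod 3]

Computing each output sample:
(x ⊛ y)[0] = 0
(x ⊛ y)[1] = 0
(x ⊛ y)[2] = 3

x ⊛ y = [0, 0, 3]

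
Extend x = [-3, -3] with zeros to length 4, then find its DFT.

Original 2-point DFT: [-6, 0]
Zero-padded 4-point DFT provides frequency interpolation.

DFT_4([x, 0, ...]) = [-6, -3+3i, 0, -3-3i]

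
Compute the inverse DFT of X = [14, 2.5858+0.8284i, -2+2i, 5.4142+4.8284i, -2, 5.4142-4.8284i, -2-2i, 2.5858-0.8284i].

x[n] = (1/8) Σ(k=0 to 7) X[k] · e^(2πikn/8)

Computing each x[n]:
x[0] = 3
x[1] = 0
x[2] = 3
x[3] = 2
x[4] = -1
x[5] = 3
x[6] = 1
x[7] = 3

x = [3, 0, 3, 2, -1, 3, 1, 3]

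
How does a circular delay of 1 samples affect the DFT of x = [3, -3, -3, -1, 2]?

Time shift by 1: X_shifted[k] = ω_5^(1k) · X[k]
Shifted x = [2, 3, -3, -3, -1]

DFT(x[n-1]) = [-2, 7.4721-3.8042i, -1.4721-2.3511i, -1.4721+2.3511i, 7.4721+3.8042i]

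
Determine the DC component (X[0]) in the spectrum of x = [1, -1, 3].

X[0] = Σ(n=0 to 2) x[n] · ω_3^0 = Σ x[n]
= (1) + (-1) + (3)

X[0] = 3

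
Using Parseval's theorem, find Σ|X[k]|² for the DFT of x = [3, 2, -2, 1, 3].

Parseval: Σ|x[n]|² = (1/N)Σ|X[k]|², so Σ|X[k]|² = N·Σ|x[n]|² = 5·27.0000

Σ|X[k]|² = N·Σ|x[n]|² = 5·27.0000 = 135.0000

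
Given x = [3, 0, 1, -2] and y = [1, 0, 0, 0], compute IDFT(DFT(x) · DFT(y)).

(x ⊛ y)[n] = Σ(m=0 to 3) x[m] · y[(n-m) mod 4]

Computing each output sample:
(x ⊛ y)[0] = 3
(x ⊛ y)[1] = 0
(x ⊛ y)[2] = 1
(x ⊛ y)[3] = -2

x ⊛ y = [3, 0, 1, -2]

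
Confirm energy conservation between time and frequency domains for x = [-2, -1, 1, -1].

Time domain:
Σ|x[n]|² = |-2|² + |-1|² + |1|² + |-1|² = 7.0000

Frequency domain:
(1/4)Σ|X[k]|² = (1/4)(|-3|² + |-3|² + |1|² + |-3|²) = (1/4)·28.0000 = 7.0000

Both sides agree, confirming Parseval's theorem.

Σ|x[n]|² = (1/N)Σ|X[k]|² = 7.0000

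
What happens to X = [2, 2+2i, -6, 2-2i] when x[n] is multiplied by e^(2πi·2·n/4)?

Modulation property: DFT(ω_4^(-2n)·x[n]) = X[(k-2) mod 4], so circularly shift X by 2 positions.

X[k-2] = [-6, 2-2i, 2, 2+2i]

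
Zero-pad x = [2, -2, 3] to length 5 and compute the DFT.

Original 3-point DFT: [3, 1.5000+4.3301i, 1.5000-4.3301i]
Zero-padded 5-point DFT provides frequency interpolation.

DFT_5([x, 0, ...]) = [3, -1.0451+0.1388i, 4.5451+4.0287i, 4.5451-4.0287i, -1.0451-0.1388i]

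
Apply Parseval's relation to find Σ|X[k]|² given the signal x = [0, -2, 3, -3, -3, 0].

Parseval: Σ|x[n]|² = (1/N)Σ|X[k]|², so Σ|X[k]|² = N·Σ|x[n]|² = 6·31.0000

Σ|X[k]|² = N·Σ|x[n]|² = 6·31.0000 = 186.0000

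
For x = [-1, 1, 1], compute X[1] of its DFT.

X[1] = Σ(n=0 to 2) x[n] · ω_3^(1n) where ω_3 = e^(-2πi/3)
= (-1)·ω_3^0 + (1)·ω_3^1 + (1)·ω_3^2

X[1] = -2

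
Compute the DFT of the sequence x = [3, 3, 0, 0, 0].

X[k] = Σ(n=0 to 4) x[n] · ω_5^(nk)
where ω_5 = e^(-2πi/5)

Computing each X[k]:
X[0] = 6
X[1] = 3.9271-2.8532i
X[2] = 0.5729-1.7634i
X[3] = 0.5729+1.7634i
X[4] = 3.9271+2.8532i

X = [6, 3.9271-2.8532i, 0.5729-1.7634i, 0.5729+1.7634i, 3.9271+2.8532i]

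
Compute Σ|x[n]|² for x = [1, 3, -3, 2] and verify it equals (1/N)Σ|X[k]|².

Time domain:
Σ|x[n]|² = |1|² + |3|² + |-3|² + |2|² = 23.0000

Frequency domain:
(1/4)Σ|X[k]|² = (1/4)(|3|² + |4-1i|² + |-7|² + |4+1i|²) = (1/4)·92.0000 = 23.0000

Both sides agree, confirming Parseval's theorem.

Σ|x[n]|² = (1/N)Σ|X[k]|² = 23.0000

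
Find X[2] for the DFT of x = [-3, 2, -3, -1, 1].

X[2] = Σ(n=0 to 4) x[n] · ω_5^(2n) where ω_5 = e^(-2πi/5)
= (-3)·ω_5^0 + (2)·ω_5^2 + (-3)·ω_5^4 + (-1)·ω_5^6 + (1)·ω_5^8

X[2] = -6.6631-2.4899i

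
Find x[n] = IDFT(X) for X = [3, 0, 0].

x[n] = (1/3) Σ(k=0 to 2) X[k] · e^(2πikn/3)

Computing each x[n]:
x[0] = 1
x[1] = 1
x[2] = 1

x = [1, 1, 1]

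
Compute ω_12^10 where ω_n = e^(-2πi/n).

ω_12^10 = e^(-2πi·10/12)
= cos(-2π·10/12) + i·sin(-2π·10/12)
= cos(-20π/12) + i·sin(-20π/12)

ω_12^10 = cos(-20π/12) + i·sin(-20π/12) = 0.5000+0.8660i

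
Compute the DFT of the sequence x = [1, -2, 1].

X[k] = Σ(n=0 to 2) x[n] · ω_3^(nk)
where ω_3 = e^(-2πi/3)

Computing each X[k]:
X[0] = 0
X[1] = 1.5000+2.5981i
X[2] = 1.5000-2.5981i

X = [0, 1.5000+2.5981i, 1.5000-2.5981i]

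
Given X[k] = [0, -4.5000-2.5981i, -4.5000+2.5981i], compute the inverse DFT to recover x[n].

x[n] = (1/3) Σ(k=0 to 2) X[k] · e^(2πikn/3)

Computing each x[n]:
x[0] = -3
x[1] = 3
x[2] = 0

x = [-3, 3, 0]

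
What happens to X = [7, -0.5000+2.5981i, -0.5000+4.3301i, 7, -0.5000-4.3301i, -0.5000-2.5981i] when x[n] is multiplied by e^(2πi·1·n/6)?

Modulation property: DFT(ω_6^(-1n)·x[n]) = X[(k-1) mod 6], so circularly shift X by 1 positions.

X[k-1] = [-0.5000-2.5981i, 7, -0.5000+2.5981i, -0.5000+4.3301i, 7, -0.5000-4.3301i]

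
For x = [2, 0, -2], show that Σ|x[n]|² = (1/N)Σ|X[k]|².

Time domain:
Σ|x[n]|² = |2|² + |0|² + |-2|² = 8.0000

Frequency domain:
(1/3)Σ|X[k]|² = (1/3)(|0|² + |3.0000-1.7321i|² + |3.0000+1.7321i|²) = (1/3)·24.0000 = 8.0000

Both sides agree, confirming Parseval's theorem.

Σ|x[n]|² = (1/N)Σ|X[k]|² = 8.0000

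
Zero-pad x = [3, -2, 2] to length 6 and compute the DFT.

Original 3-point DFT: [3, 3.0000+3.4641i, 3.0000-3.4641i]
Zero-padded 6-point DFT provides frequency interpolation.

DFT_6([x, 0, ...]) = [3, 1, 3.0000+3.4641i, 7, 3.0000-3.4641i, 1]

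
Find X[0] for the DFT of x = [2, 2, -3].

X[0] = Σ(n=0 to 2) x[n] · ω_3^0 = Σ x[n]
= (2) + (2) + (-3)

X[0] = 1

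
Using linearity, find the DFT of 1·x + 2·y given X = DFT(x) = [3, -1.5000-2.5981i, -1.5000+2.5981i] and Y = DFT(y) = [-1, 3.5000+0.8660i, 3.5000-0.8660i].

By linearity: DFT(1x + 2y) = 1·DFT(x) + 2·DFT(y)
= 1·[3, -1.5000-2.5981i, -1.5000+2.5981i] + 2·[-1, 3.5000+0.8660i, 3.5000-0.8660i]

Computing element-wise:
Z[0] = 1·(3) + 2·(-1) = 1
Z[1] = 1·(-1.5000-2.5981i) + 2·(3.5000+0.8660i) = 5.5000-0.8661i
Z[2] = 1·(-1.5000+2.5981i) + 2·(3.5000-0.8660i) = 5.5000+0.8661i

DFT(1x + 2y) = 1·X + 2·Y = [1, 5.5000-0.8661i, 5.5000+0.8661i]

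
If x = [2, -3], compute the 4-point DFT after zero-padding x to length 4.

Original 2-point DFT: [-1, 5]
Zero-padded 4-point DFT provides frequency interpolation.

DFT_4([x, 0, ...]) = [-1, 2+3i, 5, 2-3i]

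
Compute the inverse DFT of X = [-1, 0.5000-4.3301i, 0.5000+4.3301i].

x[n] = (1/3) Σ(k=0 to 2) X[k] · e^(2πikn/3)

Computing each x[n]:
x[0] = 0
x[1] = 2
x[2] = -3

x = [0, 2, -3]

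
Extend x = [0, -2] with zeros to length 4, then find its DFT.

Original 2-point DFT: [-2, 2]
Zero-padded 4-point DFT provides frequency interpolation.

DFT_4([x, 0, ...]) = [-2, 2i, 2, -2i]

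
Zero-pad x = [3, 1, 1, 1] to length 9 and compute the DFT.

Original 4-point DFT: [6, 2, 2, 2]
Zero-padded 9-point DFT provides frequency interpolation.

DFT_9([x, 0, ...]) = [6, 3.4397-2.4936i, 1.7340-0.4608i, 3, 2.3264-0.5653i, 2.3264+0.5653i, 3, 1.7340+0.4608i, 3.4397+2.4936i]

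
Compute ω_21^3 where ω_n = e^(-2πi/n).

ω_21^3 = e^(-2πi·3/21)
= cos(-2π·3/21) + i·sin(-2π·3/21)
= cos(-6π/21) + i·sin(-6π/21)

ω_21^3 = cos(-6π/21) + i·sin(-6π/21) = 0.6235-0.7818i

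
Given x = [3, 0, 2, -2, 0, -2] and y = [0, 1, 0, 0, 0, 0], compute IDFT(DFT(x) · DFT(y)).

(x ⊛ y)[n] = Σ(m=0 to 5) x[m] · y[(n-m) mod 6]

Computing each output sample:
(x ⊛ y)[0] = -2
(x ⊛ y)[1] = 3
(x ⊛ y)[2] = 0
(x ⊛ y)[3] = 2
(x ⊛ y)[4] = -2
(x ⊛ y)[5] = 0

x ⊛ y = [-2, 3, 0, 2, -2, 0]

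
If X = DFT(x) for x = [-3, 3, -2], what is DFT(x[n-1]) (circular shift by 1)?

Time shift by 1: X_shifted[k] = ω_3^(1k) · X[k]
Shifted x = [-2, -3, 3]

DFT(x[n-1]) = [-2, -2.0000+5.1962i, -2.0000-5.1962i]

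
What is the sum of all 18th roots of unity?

Sum of all nth roots of unity equals 0 for n > 1 (geometric series with r ≠ 1).

0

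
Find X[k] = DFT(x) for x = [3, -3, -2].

X[k] = Σ(n=0 to 2) x[n] · ω_3^(nk)
where ω_3 = e^(-2πi/3)

Computing each X[k]:
X[0] = -2
X[1] = 5.5000+0.8660i
X[2] = 5.5000-0.8660i

X = [-2, 5.5000+0.8660i, 5.5000-0.8660i]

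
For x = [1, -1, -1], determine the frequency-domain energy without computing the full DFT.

Parseval: Σ|x[n]|² = (1/N)Σ|X[k]|², so Σ|X[k]|² = N·Σ|x[n]|² = 3·3.0000

Σ|X[k]|² = N·Σ|x[n]|² = 3·3.0000 = 9.0000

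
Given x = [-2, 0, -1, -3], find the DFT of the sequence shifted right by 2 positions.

Time shift by 2: X_shifted[k] = ω_4^(2k) · X[k]
Shifted x = [-1, -3, -2, 0]

DFT(x[n-2]) = [-6, 1+3i, 0, 1-3i]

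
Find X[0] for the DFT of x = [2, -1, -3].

X[0] = Σ(n=0 to 2) x[n] · ω_3^0 = Σ x[n]
= (2) + (-1) + (-3)

X[0] = -2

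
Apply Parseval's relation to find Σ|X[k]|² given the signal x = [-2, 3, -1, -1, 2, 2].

Parseval: Σ|x[n]|² = (1/N)Σ|X[k]|², so Σ|X[k]|² = N·Σ|x[n]|² = 6·23.0000

Σ|X[k]|² = N·Σ|x[n]|² = 6·23.0000 = 138.0000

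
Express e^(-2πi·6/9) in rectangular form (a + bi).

ω_9^6 = e^(-2πi·6/9)
= cos(-2π·6/9) + i·sin(-2π·6/9)
= cos(-12π/9) + i·sin(-12π/9)

ω_9^6 = cos(-12π/9) + i·sin(-12π/9) = -0.5000+0.8660i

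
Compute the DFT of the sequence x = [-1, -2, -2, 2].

X[k] = Σ(n=0 to 3) x[n] · ω_4^(nk)
where ω_4 = e^(-2πi/4)

Computing each X[k]:
X[0] = -3
X[1] = 1+4i
X[2] = -3
X[3] = 1-4i

X = [-3, 1+4i, -3, 1-4i]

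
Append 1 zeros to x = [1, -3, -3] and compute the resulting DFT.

Original 3-point DFT: [-5, 4, 4]
Zero-padded 4-point DFT provides frequency interpolation.

DFT_4([x, 0, ...]) = [-5, 4+3i, 1, 4-3i]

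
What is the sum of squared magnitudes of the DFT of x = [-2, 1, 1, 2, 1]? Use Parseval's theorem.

Parseval: Σ|x[n]|² = (1/N)Σ|X[k]|², so Σ|X[k]|² = N·Σ|x[n]|² = 5·11.0000

Σ|X[k]|² = N·Σ|x[n]|² = 5·11.0000 = 55.0000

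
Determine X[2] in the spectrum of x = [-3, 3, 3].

X[2] = Σ(n=0 to 2) x[n] · ω_3^(2n) where ω_3 = e^(-2πi/3)
= (-3)·ω_3^0 + (3)·ω_3^2 + (3)·ω_3^4

X[2] = -6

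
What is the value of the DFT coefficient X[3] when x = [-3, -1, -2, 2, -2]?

X[3] = Σ(n=0 to 4) x[n] · ω_5^(3n) where ω_5 = e^(-2πi/5)
= (-3)·ω_5^0 + (-1)·ω_5^3 + (-2)·ω_5^6 + (2)·ω_5^9 + (-2)·ω_5^12

X[3] = -0.5729+4.3920i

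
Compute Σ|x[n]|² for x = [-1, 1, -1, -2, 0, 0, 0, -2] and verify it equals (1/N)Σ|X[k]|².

Time domain:
Σ|x[n]|² = |-1|² + |1|² + |-1|² + |-2|² + |0|² + |0|² + |0|² + |-2|² = 11.0000

Frequency domain:
(1/8)Σ|X[k]|² = (1/8)(|-5|² + |-0.2929+0.2929i|² + |-5i|² + |-1.7071-1.7071i|² + |1|² + |-1.7071+1.7071i|² + |5i|² + |-0.2929-0.2929i|²) = (1/8)·88.0000 = 11.0000

Both sides agree, confirming Parseval's theorem.

Σ|x[n]|² = (1/N)Σ|X[k]|² = 11.0000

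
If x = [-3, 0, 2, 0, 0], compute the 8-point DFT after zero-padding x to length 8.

Original 5-point DFT: [-1, -4.6180-1.1756i, -2.3820+1.9021i, -2.3820-1.9021i, -4.6180+1.1756i]
Zero-padded 8-point DFT provides frequency interpolation.

DFT_8([x, 0, ...]) = [-1, -3-2i, -5, -3+2i, -1, -3-2i, -5, -3+2i]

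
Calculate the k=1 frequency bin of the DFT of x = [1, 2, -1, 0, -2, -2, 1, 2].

X[1] = Σ(n=0 to 7) x[n] · ω_8^(1n) where ω_8 = e^(-2πi/8)
= (1)·ω_8^0 + (2)·ω_8^1 + (-1)·ω_8^2 + (0)·ω_8^3 + (-2)·ω_8^4 + (-2)·ω_8^5 + (1)·ω_8^6 + (2)·ω_8^7

X[1] = 7.2426+0.5858i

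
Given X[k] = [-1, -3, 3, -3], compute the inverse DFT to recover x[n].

x[n] = (1/4) Σ(k=0 to 3) X[k] · e^(2πikn/4)

Computing each x[n]:
x[0] = -1
x[1] = -1
x[2] = 2
x[3] = -1

x = [-1, -1, 2, -1]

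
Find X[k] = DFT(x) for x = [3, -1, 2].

X[k] = Σ(n=0 to 2) x[n] · ω_3^(nk)
where ω_3 = e^(-2πi/3)

Computing each X[k]:
X[0] = 4
X[1] = 2.5000+2.5981i
X[2] = 2.5000-2.5981i

X = [4, 2.5000+2.5981i, 2.5000-2.5981i]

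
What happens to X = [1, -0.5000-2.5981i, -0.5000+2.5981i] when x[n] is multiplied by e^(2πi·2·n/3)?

Modulation property: DFT(ω_3^(-2n)·x[n]) = X[(k-2) mod 3], so circularly shift X by 2 positions.

X[k-2] = [-0.5000-2.5981i, -0.5000+2.5981i, 1]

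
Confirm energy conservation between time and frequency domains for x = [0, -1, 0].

Time domain:
Σ|x[n]|² = |0|² + |-1|² + |0|² = 1.0000

Frequency domain:
(1/3)Σ|X[k]|² = (1/3)(|-1|² + |0.5000+0.8660i|² + |0.5000-0.8660i|²) = (1/3)·3.0000 = 1.0000

Both sides agree, confirming Parseval's theorem.

Σ|x[n]|² = (1/N)Σ|X[k]|² = 1.0000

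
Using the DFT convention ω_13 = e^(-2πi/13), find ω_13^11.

ω_13^11 = e^(-2πi·11/13)
= cos(-2π·11/13) + i·sin(-2π·11/13)
= cos(-22π/13) + i·sin(-22π/13)

ω_13^11 = cos(-22π/13) + i·sin(-22π/13) = 0.5681+0.8230i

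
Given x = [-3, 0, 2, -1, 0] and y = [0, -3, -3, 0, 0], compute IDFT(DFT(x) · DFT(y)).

(x ⊛ y)[n] = Σ(m=0 to 4) x[m] · y[(n-m) mod 5]

Computing each output sample:
(x ⊛ y)[0] = 3
(x ⊛ y)[1] = 9
(x ⊛ y)[2] = 9
(x ⊛ y)[3] = -6
(x ⊛ y)[4] = -3

x ⊛ y = [3, 9, 9, -6, -3]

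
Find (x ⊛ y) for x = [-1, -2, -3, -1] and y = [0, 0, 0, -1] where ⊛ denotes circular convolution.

(x ⊛ y)[n] = Σ(m=0 to 3) x[m] · y[(n-m) mod 4]

Computing each output sample:
(x ⊛ y)[0] = 2
(x ⊛ y)[1] = 3
(x ⊛ y)[2] = 1
(x ⊛ y)[3] = 1

x ⊛ y = [2, 3, 1, 1]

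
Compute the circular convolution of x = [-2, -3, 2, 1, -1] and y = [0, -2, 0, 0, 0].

(x ⊛ y)[n] = Σ(m=0 to 4) x[m] · y[(n-m) mod 5]

Computing each output sample:
(x ⊛ y)[0] = 2
(x ⊛ y)[1] = 4
(x ⊛ y)[2] = 6
(x ⊛ y)[3] = -4
(x ⊛ y)[4] = -2

x ⊛ y = [2, 4, 6, -4, -2]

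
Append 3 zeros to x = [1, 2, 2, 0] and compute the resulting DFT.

Original 4-point DFT: [5, -1-2i, 1, -1+2i]
Zero-padded 7-point DFT provides frequency interpolation.

DFT_7([x, 0, ...]) = [5, 1.8019-3.5135i, -1.2470-1.0821i, 0.4450+0.6959i, 0.4450-0.6959i, -1.2470+1.0821i, 1.8019+3.5135i]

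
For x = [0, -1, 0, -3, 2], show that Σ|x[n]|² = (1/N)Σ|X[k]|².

Time domain:
Σ|x[n]|² = |0|² + |-1|² + |0|² + |-3|² + |2|² = 14.0000

Frequency domain:
(1/5)Σ|X[k]|² = (1/5)(|-2|² + |2.7361+1.0898i|² + |-1.7361+4.6165i|² + |-1.7361-4.6165i|² + |2.7361-1.0898i|²) = (1/5)·70.0000 = 14.0000

Both sides agree, confirming Parseval's theorem.

Σ|x[n]|² = (1/N)Σ|X[k]|² = 14.0000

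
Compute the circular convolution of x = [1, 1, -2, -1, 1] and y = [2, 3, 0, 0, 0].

(x ⊛ y)[n] = Σ(m=0 to 4) x[m] · y[(n-m) mod 5]

Computing each output sample:
(x ⊛ y)[0] = 5
(x ⊛ y)[1] = 5
(x ⊛ y)[2] = -1
(x ⊛ y)[3] = -8
(x ⊛ y)[4] = -1

x ⊛ y = [5, 5, -1, -8, -1]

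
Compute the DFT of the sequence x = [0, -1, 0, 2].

X[k] = Σ(n=0 to 3) x[n] · ω_4^(nk)
where ω_4 = e^(-2πi/4)

Computing each X[k]:
X[0] = 1
X[1] = 3i
X[2] = -1
X[3] = -3i

X = [1, 3i, -1, -3i]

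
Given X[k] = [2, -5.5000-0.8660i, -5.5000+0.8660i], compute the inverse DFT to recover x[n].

x[n] = (1/3) Σ(k=0 to 2) X[k] · e^(2πikn/3)

Computing each x[n]:
x[0] = -3
x[1] = 3
x[2] = 2

x = [-3, 3, 2]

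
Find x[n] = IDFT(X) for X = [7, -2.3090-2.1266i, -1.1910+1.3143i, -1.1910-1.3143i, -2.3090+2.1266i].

x[n] = (1/5) Σ(k=0 to 4) X[k] · e^(2πikn/5)

Computing each x[n]:
x[0] = 0
x[1] = 2
x[2] = 3
x[3] = 1
x[4] = 1

x = [0, 2, 3, 1, 1]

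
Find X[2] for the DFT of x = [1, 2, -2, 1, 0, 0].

X[2] = Σ(n=0 to 5) x[n] · ω_6^(2n) where ω_6 = e^(-2πi/6)
= (1)·ω_6^0 + (2)·ω_6^2 + (-2)·ω_6^4 + (1)·ω_6^6 + (0)·ω_6^8 + (0)·ω_6^10

X[2] = 2.0000-3.4641i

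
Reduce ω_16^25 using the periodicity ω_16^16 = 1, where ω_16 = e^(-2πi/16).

Since ω_16^16 = 1, powers reduce modulo 16.
25 mod 16 = 9
So ω_16^25 = ω_16^9 = e^(-2πi·9/16)

ω_16^25 = ω_16^9 = -0.9239+0.3827i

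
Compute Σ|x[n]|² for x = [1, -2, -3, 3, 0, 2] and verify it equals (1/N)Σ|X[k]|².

Time domain:
Σ|x[n]|² = |1|² + |-2|² + |-3|² + |3|² + |0|² + |2|² = 27.0000

Frequency domain:
(1/6)Σ|X[k]|² = (1/6)(|1|² + |-0.5000+6.0622i|² + |5.5000+0.8660i|² + |-5|² + |5.5000-0.8660i|² + |-0.5000-6.0622i|²) = (1/6)·162.0000 = 27.0000

Both sides agree, confirming Parseval's theorem.

Σ|x[n]|² = (1/N)Σ|X[k]|² = 27.0000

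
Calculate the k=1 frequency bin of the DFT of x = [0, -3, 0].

X[1] = Σ(n=0 to 2) x[n] · ω_3^(1n) where ω_3 = e^(-2πi/3)
= (0)·ω_3^0 + (-3)·ω_3^1 + (0)·ω_3^2

X[1] = 1.5000+2.5981i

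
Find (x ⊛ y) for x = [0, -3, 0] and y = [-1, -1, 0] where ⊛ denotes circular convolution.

(x ⊛ y)[n] = Σ(m=0 to 2) x[m] · y[(n-m) mod 3]

Computing each output sample:
(x ⊛ y)[0] = 0
(x ⊛ y)[1] = 3
(x ⊛ y)[2] = 3

x ⊛ y = [0, 3, 3]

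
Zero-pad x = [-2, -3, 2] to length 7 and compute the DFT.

Original 3-point DFT: [-3, -1.5000+4.3301i, -1.5000-4.3301i]
Zero-padded 7-point DFT provides frequency interpolation.

DFT_7([x, 0, ...]) = [-3, -4.3155+0.3956i, -3.1344+3.7926i, 1.9499+2.8653i, 1.9499-2.8653i, -3.1344-3.7926i, -4.3155-0.3956i]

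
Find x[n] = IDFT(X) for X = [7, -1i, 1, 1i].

x[n] = (1/4) Σ(k=0 to 3) X[k] · e^(2πikn/4)

Computing each x[n]:
x[0] = 2
x[1] = 2
x[2] = 2
x[3] = 1

x = [2, 2, 2, 1]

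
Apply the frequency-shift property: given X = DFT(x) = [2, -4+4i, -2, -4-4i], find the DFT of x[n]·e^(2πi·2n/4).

Modulation property: DFT(ω_4^(-2n)·x[n]) = X[(k-2) mod 4], so circularly shift X by 2 positions.

X[k-2] = [-2, -4-4i, 2, -4+4i]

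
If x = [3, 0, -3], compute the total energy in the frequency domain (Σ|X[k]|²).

Parseval: Σ|x[n]|² = (1/N)Σ|X[k]|², so Σ|X[k]|² = N·Σ|x[n]|² = 3·18.0000

Σ|X[k]|² = N·Σ|x[n]|² = 3·18.0000 = 54.0000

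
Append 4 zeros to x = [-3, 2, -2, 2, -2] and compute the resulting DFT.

Original 5-point DFT: [-3, -3.0000-1.4531i, -3.0000-6.1554i, -3.0000+6.1554i, -3.0000+1.4531i]
Zero-padded 9-point DFT provides frequency interpolation.

DFT_9([x, 0, ...]) = [-3, -0.9358-0.3640i, -3.3054-0.8391i, -1.7321i, -7.7588-5.6713i, -7.7588+5.6713i, 1.7321i, -3.3054+0.8391i, -0.9358+0.3640i]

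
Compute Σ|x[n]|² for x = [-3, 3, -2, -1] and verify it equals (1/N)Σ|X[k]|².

Time domain:
Σ|x[n]|² = |-3|² + |3|² + |-2|² + |-1|² = 23.0000

Frequency domain:
(1/4)Σ|X[k]|² = (1/4)(|-3|² + |-1-4i|² + |-7|² + |-1+4i|²) = (1/4)·92.0000 = 23.0000

Both sides agree, confirming Parseval's theorem.

Σ|x[n]|² = (1/N)Σ|X[k]|² = 23.0000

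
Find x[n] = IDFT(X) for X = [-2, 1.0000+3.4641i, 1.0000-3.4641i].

x[n] = (1/3) Σ(k=0 to 2) X[k] · e^(2πikn/3)

Computing each x[n]:
x[0] = 0
x[1] = -3
x[2] = 1

x = [0, -3, 1]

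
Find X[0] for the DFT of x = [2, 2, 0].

X[0] = Σ(n=0 to 2) x[n] · ω_3^0 = Σ x[n]
= (2) + (2) + (0)

X[0] = 4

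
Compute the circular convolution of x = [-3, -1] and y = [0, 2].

(x ⊛ y)[n] = Σ(m=0 to 1) x[m] · y[(n-m) mod 2]

Computing each output sample:
(x ⊛ y)[0] = -2
(x ⊛ y)[1] = -6

x ⊛ y = [-2, -6]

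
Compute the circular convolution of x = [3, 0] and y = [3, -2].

(x ⊛ y)[n] = Σ(m=0 to 1) x[m] · y[(n-m) mod 2]

Computing each output sample:
(x ⊛ y)[0] = 9
(x ⊛ y)[1] = -6

x ⊛ y = [9, -6]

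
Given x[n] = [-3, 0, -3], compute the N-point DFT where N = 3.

X[k] = Σ(n=0 to 2) x[n] · ω_3^(nk)
where ω_3 = e^(-2πi/3)

Computing each X[k]:
X[0] = -6
X[1] = -1.5000-2.5981i
X[2] = -1.5000+2.5981i

X = [-6, -1.5000-2.5981i, -1.5000+2.5981i]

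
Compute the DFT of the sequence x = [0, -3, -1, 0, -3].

X[k] = Σ(n=0 to 4) x[n] · ω_5^(nk)
where ω_5 = e^(-2πi/5)

Computing each X[k]:
X[0] = -7
X[1] = -1.0451+0.5878i
X[2] = 4.5451-0.9511i
X[3] = 4.5451+0.9511i
X[4] = -1.0451-0.5878i

X = [-7, -1.0451+0.5878i, 4.5451-0.9511i, 4.5451+0.9511i, -1.0451-0.5878i]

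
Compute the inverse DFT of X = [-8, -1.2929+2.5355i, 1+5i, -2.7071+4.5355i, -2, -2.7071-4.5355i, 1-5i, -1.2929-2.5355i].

x[n] = (1/8) Σ(k=0 to 7) X[k] · e^(2πikn/8)

Computing each x[n]:
x[0] = -2
x[1] = -3
x[2] = -1
x[3] = -1
x[4] = 0
x[5] = -1
x[6] = -2
x[7] = 2

x = [-2, -3, -1, -1, 0, -1, -2, 2]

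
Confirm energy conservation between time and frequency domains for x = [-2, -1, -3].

Time domain:
Σ|x[n]|² = |-2|² + |-1|² + |-3|² = 14.0000

Frequency domain:
(1/3)Σ|X[k]|² = (1/3)(|-6|² + |-1.7321i|² + |1.7321i|²) = (1/3)·42.0000 = 14.0000

Both sides agree, confirming Parseval's theorem.

Σ|x[n]|² = (1/N)Σ|X[k]|² = 14.0000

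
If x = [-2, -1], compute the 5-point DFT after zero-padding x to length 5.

Original 2-point DFT: [-3, -1]
Zero-padded 5-point DFT provides frequency interpolation.

DFT_5([x, 0, ...]) = [-3, -2.3090+0.9511i, -1.1910+0.5878i, -1.1910-0.5878i, -2.3090-0.9511i]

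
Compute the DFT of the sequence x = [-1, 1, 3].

X[k] = Σ(n=0 to 2) x[n] · ω_3^(nk)
where ω_3 = e^(-2πi/3)

Computing each X[k]:
X[0] = 3
X[1] = -3.0000+1.7321i
X[2] = -3.0000-1.7321i

X = [3, -3.0000+1.7321i, -3.0000-1.7321i]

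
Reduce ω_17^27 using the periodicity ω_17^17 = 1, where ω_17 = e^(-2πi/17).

Since ω_17^17 = 1, powers reduce modulo 17.
27 mod 17 = 10
So ω_17^27 = ω_17^10 = e^(-2πi·10/17)

ω_17^27 = ω_17^10 = -0.8502+0.5264i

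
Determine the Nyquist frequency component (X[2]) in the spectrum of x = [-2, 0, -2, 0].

X[2] = Σ(n=0 to 3) x[n] · ω_4^(2n) where ω_4 = e^(-2πi/4)
= (-2)·ω_4^0 + (0)·ω_4^2 + (-2)·ω_4^4 + (0)·ω_4^6

X[2] = -4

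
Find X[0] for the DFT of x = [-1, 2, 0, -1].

X[0] = Σ(n=0 to 3) x[n] · ω_4^0 = Σ x[n]
= (-1) + (2) + (0) + (-1)

X[0] = 0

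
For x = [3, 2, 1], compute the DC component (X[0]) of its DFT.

X[0] = Σ(n=0 to 2) x[n] · ω_3^0 = Σ x[n]
= (3) + (2) + (1)

X[0] = 6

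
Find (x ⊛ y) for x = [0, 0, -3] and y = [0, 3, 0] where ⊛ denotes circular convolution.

(x ⊛ y)[n] = Σ(m=0 to 2) x[m] · y[(n-m) mod 3]

Computing each output sample:
(x ⊛ y)[0] = -9
(x ⊛ y)[1] = 0
(x ⊛ y)[2] = 0

x ⊛ y = [-9, 0, 0]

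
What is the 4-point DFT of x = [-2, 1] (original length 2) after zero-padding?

Original 2-point DFT: [-1, -3]
Zero-padded 4-point DFT provides frequency interpolation.

DFT_4([x, 0, ...]) = [-1, -2-1i, -3, -2+1i]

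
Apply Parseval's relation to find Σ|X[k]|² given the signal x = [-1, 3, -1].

Parseval: Σ|x[n]|² = (1/N)Σ|X[k]|², so Σ|X[k]|² = N·Σ|x[n]|² = 3·11.0000

Σ|X[k]|² = N·Σ|x[n]|² = 3·11.0000 = 33.0000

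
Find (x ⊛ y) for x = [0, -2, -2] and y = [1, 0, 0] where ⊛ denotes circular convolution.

(x ⊛ y)[n] = Σ(m=0 to 2) x[m] · y[(n-m) mod 3]

Computing each output sample:
(x ⊛ y)[0] = 0
(x ⊛ y)[1] = -2
(x ⊛ y)[2] = -2

x ⊛ y = [0, -2, -2]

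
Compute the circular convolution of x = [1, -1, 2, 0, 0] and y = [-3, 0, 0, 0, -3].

(x ⊛ y)[n] = Σ(m=0 to 4) x[m] · y[(n-m) mod 5]

Computing each output sample:
(x ⊛ y)[0] = 0
(x ⊛ y)[1] = -3
(x ⊛ y)[2] = -6
(x ⊛ y)[3] = 0
(x ⊛ y)[4] = -3

x ⊛ y = [0, -3, -6, 0, -3]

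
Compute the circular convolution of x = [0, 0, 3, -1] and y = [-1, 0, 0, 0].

(x ⊛ y)[n] = Σ(m=0 to 3) x[m] · y[(n-m) mod 4]

Computing each output sample:
(x ⊛ y)[0] = 0
(x ⊛ y)[1] = 0
(x ⊛ y)[2] = -3
(x ⊛ y)[3] = 1

x ⊛ y = [0, 0, -3, 1]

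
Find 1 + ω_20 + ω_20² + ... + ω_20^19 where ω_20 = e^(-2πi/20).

Sum of all nth roots of unity equals 0 for n > 1 (geometric series with r ≠ 1).

0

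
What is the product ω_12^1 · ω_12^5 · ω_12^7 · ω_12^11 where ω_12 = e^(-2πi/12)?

The primitive 12th roots of unity are ω_12^k for k coprime to 12: k ∈ {1, 5, 7, 11}
Their product equals the constant term of the cyclotomic polynomial Φ_12(x) up to sign.
For n ≥ 3, the product of all primitive nth roots of unity is 1. (For n=1 it is 1; for n=2 it is -1.)

1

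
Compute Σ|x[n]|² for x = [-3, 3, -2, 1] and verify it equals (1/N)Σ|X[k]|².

Time domain:
Σ|x[n]|² = |-3|² + |3|² + |-2|² + |1|² = 23.0000

Frequency domain:
(1/4)Σ|X[k]|² = (1/4)(|-1|² + |-1-2i|² + |-9|² + |-1+2i|²) = (1/4)·92.0000 = 23.0000

Both sides agree, confirming Parseval's theorem.

Σ|x[n]|² = (1/N)Σ|X[k]|² = 23.0000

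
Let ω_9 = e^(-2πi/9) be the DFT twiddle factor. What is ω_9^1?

ω_9^1 = e^(-2πi·1/9)
= cos(-2π·1/9) + i·sin(-2π·1/9)
= cos(-2π/9) + i·sin(-2π/9)

ω_9^1 = cos(-2π/9) + i·sin(-2π/9) = 0.7660-0.6428i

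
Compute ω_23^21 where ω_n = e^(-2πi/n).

ω_23^21 = e^(-2πi·21/23)
= cos(-2π·21/23) + i·sin(-2π·21/23)
= cos(-42π/23) + i·sin(-42π/23)

ω_23^21 = cos(-42π/23) + i·sin(-42π/23) = 0.8544+0.5196i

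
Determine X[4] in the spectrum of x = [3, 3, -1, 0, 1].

X[4] = Σ(n=0 to 4) x[n] · ω_5^(4n) where ω_5 = e^(-2πi/5)
= (3)·ω_5^0 + (3)·ω_5^4 + (-1)·ω_5^8 + (0)·ω_5^12 + (1)·ω_5^16

X[4] = 5.0451+1.3143i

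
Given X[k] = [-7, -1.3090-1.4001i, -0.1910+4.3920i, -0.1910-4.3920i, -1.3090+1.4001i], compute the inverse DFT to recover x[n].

x[n] = (1/5) Σ(k=0 to 4) X[k] · e^(2πikn/5)

Computing each x[n]:
x[0] = -2
x[1] = -2
x[2] = 1
x[3] = -3
x[4] = -1

x = [-2, -2, 1, -3, -1]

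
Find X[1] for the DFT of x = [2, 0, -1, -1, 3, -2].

X[1] = Σ(n=0 to 5) x[n] · ω_6^(1n) where ω_6 = e^(-2πi/6)
= (2)·ω_6^0 + (0)·ω_6^1 + (-1)·ω_6^2 + (-1)·ω_6^3 + (3)·ω_6^4 + (-2)·ω_6^5

X[1] = 1.0000+1.7321i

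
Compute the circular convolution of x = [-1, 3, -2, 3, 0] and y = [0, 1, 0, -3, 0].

(x ⊛ y)[n] = Σ(m=0 to 4) x[m] · y[(n-m) mod 5]

Computing each output sample:
(x ⊛ y)[0] = 6
(x ⊛ y)[1] = -10
(x ⊛ y)[2] = 3
(x ⊛ y)[3] = 1
(x ⊛ y)[4] = -6

x ⊛ y = [6, -10, 3, 1, -6]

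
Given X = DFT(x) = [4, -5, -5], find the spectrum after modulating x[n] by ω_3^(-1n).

Modulation property: DFT(ω_3^(-1n)·x[n]) = X[(k-1) mod 3], so circularly shift X by 1 positions.

X[k-1] = [-5, 4, -5]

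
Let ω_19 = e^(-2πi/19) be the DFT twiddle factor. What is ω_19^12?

ω_19^12 = e^(-2πi·12/19)
= cos(-2π·12/19) + i·sin(-2π·12/19)
= cos(-24π/19) + i·sin(-24π/19)

ω_19^12 = cos(-24π/19) + i·sin(-24π/19) = -0.6773+0.7357i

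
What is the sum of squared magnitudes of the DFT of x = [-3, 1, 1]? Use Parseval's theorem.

Parseval: Σ|x[n]|² = (1/N)Σ|X[k]|², so Σ|X[k]|² = N·Σ|x[n]|² = 3·11.0000

Σ|X[k]|² = N·Σ|x[n]|² = 3·11.0000 = 33.0000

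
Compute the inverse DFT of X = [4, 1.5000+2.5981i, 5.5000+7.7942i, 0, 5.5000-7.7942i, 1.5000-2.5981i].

x[n] = (1/6) Σ(k=0 to 5) X[k] · e^(2πikn/6)

Computing each x[n]:
x[0] = 3
x[1] = -3
x[2] = 1
x[3] = 2
x[4] = -2
x[5] = 3

x = [3, -3, 1, 2, -2, 3]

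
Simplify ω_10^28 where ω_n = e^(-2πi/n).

Since ω_10^10 = 1, powers reduce modulo 10.
28 mod 10 = 8
So ω_10^28 = ω_10^8 = e^(-2πi·8/10)

ω_10^28 = ω_10^8 = 0.3090+0.9511i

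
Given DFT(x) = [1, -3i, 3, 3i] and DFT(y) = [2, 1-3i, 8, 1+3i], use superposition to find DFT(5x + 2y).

By linearity: DFT(5x + 2y) = 5·DFT(x) + 2·DFT(y)
= 5·[1, -3i, 3, 3i] + 2·[2, 1-3i, 8, 1+3i]

Computing element-wise:
Z[0] = 5·(1) + 2·(2) = 9
Z[1] = 5·(-3i) + 2·(1-3i) = 2-21i
Z[2] = 5·(3) + 2·(8) = 31
Z[3] = 5·(3i) + 2·(1+3i) = 2+21i

DFT(5x + 2y) = 5·X + 2·Y = [9, 2-21i, 31, 2+21i]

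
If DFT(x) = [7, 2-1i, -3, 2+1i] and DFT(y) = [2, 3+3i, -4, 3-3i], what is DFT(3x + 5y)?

By linearity: DFT(3x + 5y) = 3·DFT(x) + 5·DFT(y)
= 3·[7, 2-1i, -3, 2+1i] + 5·[2, 3+3i, -4, 3-3i]

Computing element-wise:
Z[0] = 3·(7) + 5·(2) = 31
Z[1] = 3·(2-1i) + 5·(3+3i) = 21+12i
Z[2] = 3·(-3) + 5·(-4) = -29
Z[3] = 3·(2+1i) + 5·(3-3i) = 21-12i

DFT(3x + 5y) = 3·X + 5·Y = [31, 21+12i, -29, 21-12i]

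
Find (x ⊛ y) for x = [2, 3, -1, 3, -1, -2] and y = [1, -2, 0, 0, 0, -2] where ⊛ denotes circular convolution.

(x ⊛ y)[n] = Σ(m=0 to 5) x[m] · y[(n-m) mod 6]

Computing each output sample:
(x ⊛ y)[0] = 0
(x ⊛ y)[1] = 1
(x ⊛ y)[2] = -13
(x ⊛ y)[3] = 7
(x ⊛ y)[4] = -3
(x ⊛ y)[5] = -4

x ⊛ y = [0, 1, -13, 7, -3, -4]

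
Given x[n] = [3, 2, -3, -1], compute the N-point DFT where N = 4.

X[k] = Σ(n=0 to 3) x[n] · ω_4^(nk)
where ω_4 = e^(-2πi/4)

Computing each X[k]:
X[0] = 1
X[1] = 6-3i
X[2] = -1
X[3] = 6+3i

X = [1, 6-3i, -1, 6+3i]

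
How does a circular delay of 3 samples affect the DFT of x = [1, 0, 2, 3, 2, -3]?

Time shift by 3: X_shifted[k] = ω_6^(3k) · X[k]
Shifted x = [3, 2, -3, 1, 0, 2]

DFT(x[n-3]) = [5, 5.5000+2.5981i, 3.5000-2.5981i, -5, 3.5000+2.5981i, 5.5000-2.5981i]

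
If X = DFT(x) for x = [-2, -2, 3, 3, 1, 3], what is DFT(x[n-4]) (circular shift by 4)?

Time shift by 4: X_shifted[k] = ω_6^(4k) · X[k]
Shifted x = [3, 3, 1, 3, -2, -2]

DFT(x[n-4]) = [6, 1.0000-6.9282i, 6.0000-1.7321i, -2, 6.0000+1.7321i, 1.0000+6.9282i]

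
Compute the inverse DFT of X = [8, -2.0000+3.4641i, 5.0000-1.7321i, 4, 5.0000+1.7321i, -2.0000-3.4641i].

x[n] = (1/6) Σ(k=0 to 5) X[k] · e^(2πikn/6)

Computing each x[n]:
x[0] = 3
x[1] = -1
x[2] = 0
x[3] = 3
x[4] = 3
x[5] = 0

x = [3, -1, 0, 3, 3, 0]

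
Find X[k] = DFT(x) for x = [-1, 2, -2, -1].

X[k] = Σ(n=0 to 3) x[n] · ω_4^(nk)
where ω_4 = e^(-2πi/4)

Computing each X[k]:
X[0] = -2
X[1] = 1-3i
X[2] = -4
X[3] = 1+3i

X = [-2, 1-3i, -4, 1+3i]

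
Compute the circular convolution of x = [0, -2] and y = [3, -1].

(x ⊛ y)[n] = Σ(m=0 to 1) x[m] · y[(n-m) mod 2]

Computing each output sample:
(x ⊛ y)[0] = 2
(x ⊛ y)[1] = -6

x ⊛ y = [2, -6]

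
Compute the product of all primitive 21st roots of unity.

The primitive 21st roots of unity are ω_21^k for k coprime to 21: k ∈ {1, 2, 4, 5, 8, 10, 11, 13, 16, 17, 19, 20}
Their product equals the constant term of the cyclotomic polynomial Φ_21(x) up to sign.
For n ≥ 3, the product of all primitive nth roots of unity is 1. (For n=1 it is 1; for n=2 it is -1.)

1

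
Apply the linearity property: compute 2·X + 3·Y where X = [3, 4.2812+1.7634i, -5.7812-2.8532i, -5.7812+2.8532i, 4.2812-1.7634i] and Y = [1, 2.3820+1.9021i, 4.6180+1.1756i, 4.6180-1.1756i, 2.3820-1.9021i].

By linearity: DFT(2x + 3y) = 2·DFT(x) + 3·DFT(y)
= 2·[3, 4.2812+1.7634i, -5.7812-2.8532i, -5.7812+2.8532i, 4.2812-1.7634i] + 3·[1, 2.3820+1.9021i, 4.6180+1.1756i, 4.6180-1.1756i, 2.3820-1.9021i]

Computing element-wise:
Z[0] = 2·(3) + 3·(1) = 9
Z[1] = 2·(4.2812+1.7634i) + 3·(2.3820+1.9021i) = 15.7084+9.2331i
Z[2] = 2·(-5.7812-2.8532i) + 3·(4.6180+1.1756i) = 2.2916-2.1796i
Z[3] = 2·(-5.7812+2.8532i) + 3·(4.6180-1.1756i) = 2.2916+2.1796i
Z[4] = 2·(4.2812-1.7634i) + 3·(2.3820-1.9021i) = 15.7084-9.2331i

DFT(2x + 3y) = 2·X + 3·Y = [9, 15.7084+9.2331i, 2.2916-2.1796i, 2.2916+2.1796i, 15.7084-9.2331i]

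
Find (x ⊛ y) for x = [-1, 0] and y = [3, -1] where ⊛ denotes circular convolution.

(x ⊛ y)[n] = Σ(m=0 to 1) x[m] · y[(n-m) mod 2]

Computing each output sample:
(x ⊛ y)[0] = -3
(x ⊛ y)[1] = 1

x ⊛ y = [-3, 1]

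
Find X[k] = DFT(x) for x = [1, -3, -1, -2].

X[k] = Σ(n=0 to 3) x[n] · ω_4^(nk)
where ω_4 = e^(-2πi/4)

Computing each X[k]:
X[0] = -5
X[1] = 2+1i
X[2] = 5
X[3] = 2-1i

X = [-5, 2+1i, 5, 2-1i]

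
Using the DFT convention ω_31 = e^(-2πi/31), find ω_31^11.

ω_31^11 = e^(-2πi·11/31)
= cos(-2π·11/31) + i·sin(-2π·11/31)
= cos(-22π/31) + i·sin(-22π/31)

ω_31^11 = cos(-22π/31) + i·sin(-22π/31) = -0.6121-0.7908i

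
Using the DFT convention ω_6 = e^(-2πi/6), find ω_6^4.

ω_6^4 = e^(-2πi·4/6)
= cos(-2π·4/6) + i·sin(-2π·4/6)
= cos(-8π/6) + i·sin(-8π/6)

ω_6^4 = cos(-8π/6) + i·sin(-8π/6) = -0.5000+0.8660i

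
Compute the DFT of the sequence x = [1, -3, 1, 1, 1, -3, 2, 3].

X[k] = Σ(n=0 to 7) x[n] · ω_8^(nk)
where ω_8 = e^(-2πi/8)

Computing each X[k]:
X[0] = 3
X[1] = 1.4142+2.4142i
X[2] = -1+10i
X[3] = -1.4142+0.4142i
X[4] = 7
X[5] = -1.4142-0.4142i
X[6] = -1-10i
X[7] = 1.4142-2.4142i

X = [3, 1.4142+2.4142i, -1+10i, -1.4142+0.4142i, 7, -1.4142-0.4142i, -1-10i, 1.4142-2.4142i]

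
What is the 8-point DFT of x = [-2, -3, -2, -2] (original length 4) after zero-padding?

Original 4-point DFT: [-9, 1i, 1, -1i]
Zero-padded 8-point DFT provides frequency interpolation.

DFT_8([x, 0, ...]) = [-9, -2.7071+5.5355i, 1i, -1.2929+1.5355i, 1, -1.2929-1.5355i, -1i, -2.7071-5.5355i]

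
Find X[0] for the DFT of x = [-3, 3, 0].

X[0] = Σ(n=0 to 2) x[n] · ω_3^0 = Σ x[n]
= (-3) + (3) + (0)

X[0] = 0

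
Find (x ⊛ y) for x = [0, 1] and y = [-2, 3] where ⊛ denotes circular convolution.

(x ⊛ y)[n] = Σ(m=0 to 1) x[m] · y[(n-m) mod 2]

Computing each output sample:
(x ⊛ y)[0] = 3
(x ⊛ y)[1] = -2

x ⊛ y = [3, -2]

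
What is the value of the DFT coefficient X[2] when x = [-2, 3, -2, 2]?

X[2] = Σ(n=0 to 3) x[n] · ω_4^(2n) where ω_4 = e^(-2πi/4)
= (-2)·ω_4^0 + (3)·ω_4^2 + (-2)·ω_4^4 + (2)·ω_4^6

X[2] = -9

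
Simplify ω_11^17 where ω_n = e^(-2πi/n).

Since ω_11^11 = 1, powers reduce modulo 11.
17 mod 11 = 6
So ω_11^17 = ω_11^6 = e^(-2πi·6/11)

ω_11^17 = ω_11^6 = -0.9595+0.2817i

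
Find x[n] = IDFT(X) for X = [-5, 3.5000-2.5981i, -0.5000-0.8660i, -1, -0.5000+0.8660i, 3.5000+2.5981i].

x[n] = (1/6) Σ(k=0 to 5) X[k] · e^(2πikn/6)

Computing each x[n]:
x[0] = 0
x[1] = 1
x[2] = -1
x[3] = -2
x[4] = -2
x[5] = -1

x = [0, 1, -1, -2, -2, -1]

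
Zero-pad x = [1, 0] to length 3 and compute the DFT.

Original 2-point DFT: [1, 1]
Zero-padded 3-point DFT provides frequency interpolation.

DFT_3([x, 0, ...]) = [1, 1, 1]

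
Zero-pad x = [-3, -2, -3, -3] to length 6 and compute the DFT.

Original 4-point DFT: [-11, -1i, -1, 1i]
Zero-padded 6-point DFT provides frequency interpolation.

DFT_6([x, 0, ...]) = [-11, 0.5000+4.3301i, -3.5000-0.8660i, -1, -3.5000+0.8660i, 0.5000-4.3301i]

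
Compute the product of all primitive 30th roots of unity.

The primitive 30th roots of unity are ω_30^k for k coprime to 30: k ∈ {1, 7, 11, 13, 17, 19, 23, 29}
Their product equals the constant term of the cyclotomic polynomial Φ_30(x) up to sign.
For n ≥ 3, the product of all primitive nth roots of unity is 1. (For n=1 it is 1; for n=2 it is -1.)

1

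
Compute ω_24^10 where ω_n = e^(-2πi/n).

ω_24^10 = e^(-2πi·10/24)
= cos(-2π·10/24) + i·sin(-2π·10/24)
= cos(-20π/24) + i·sin(-20π/24)

ω_24^10 = cos(-20π/24) + i·sin(-20π/24) = -0.8660-0.5000i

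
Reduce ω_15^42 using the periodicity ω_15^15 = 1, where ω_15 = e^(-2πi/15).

Since ω_15^15 = 1, powers reduce modulo 15.
42 mod 15 = 12
So ω_15^42 = ω_15^12 = e^(-2πi·12/15)

ω_15^42 = ω_15^12 = 0.3090+0.9511i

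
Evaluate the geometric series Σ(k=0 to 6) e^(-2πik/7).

Sum of all nth roots of unity equals 0 for n > 1 (geometric series with r ≠ 1).

0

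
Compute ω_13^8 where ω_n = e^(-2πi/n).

ω_13^8 = e^(-2πi·8/13)
= cos(-2π·8/13) + i·sin(-2π·8/13)
= cos(-16π/13) + i·sin(-16π/13)

ω_13^8 = cos(-16π/13) + i·sin(-16π/13) = -0.7485+0.6631i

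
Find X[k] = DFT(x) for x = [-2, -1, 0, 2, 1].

X[k] = Σ(n=0 to 4) x[n] · ω_5^(nk)
where ω_5 = e^(-2πi/5)

Computing each X[k]:
X[0] = 0
X[1] = -3.6180+3.0777i
X[2] = -1.3820-0.7265i
X[3] = -1.3820+0.7265i
X[4] = -3.6180-3.0777i

X = [0, -3.6180+3.0777i, -1.3820-0.7265i, -1.3820+0.7265i, -3.6180-3.0777i]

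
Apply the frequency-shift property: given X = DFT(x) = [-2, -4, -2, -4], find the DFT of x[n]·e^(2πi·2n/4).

Modulation property: DFT(ω_4^(-2n)·x[n]) = X[(k-2) mod 4], so circularly shift X by 2 positions.

X[k-2] = [-2, -4, -2, -4]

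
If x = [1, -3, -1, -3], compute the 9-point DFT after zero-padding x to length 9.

Original 4-point DFT: [-6, 2, 6, 2]
Zero-padded 9-point DFT provides frequency interpolation.

DFT_9([x, 0, ...]) = [-6, 0.0282+5.5112i, 2.9187+0.6984i, 1.7321i, 4.5530+2.9813i, 4.5530-2.9813i, -1.7321i, 2.9187-0.6984i, 0.0282-5.5112i]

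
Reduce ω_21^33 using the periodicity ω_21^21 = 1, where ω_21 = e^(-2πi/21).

Since ω_21^21 = 1, powers reduce modulo 21.
33 mod 21 = 12
So ω_21^33 = ω_21^12 = e^(-2πi·12/21)

ω_21^33 = ω_21^12 = -0.9010+0.4339i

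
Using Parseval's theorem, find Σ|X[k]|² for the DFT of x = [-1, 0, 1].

Parseval: Σ|x[n]|² = (1/N)Σ|X[k]|², so Σ|X[k]|² = N·Σ|x[n]|² = 3·2.0000

Σ|X[k]|² = N·Σ|x[n]|² = 3·2.0000 = 6.0000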